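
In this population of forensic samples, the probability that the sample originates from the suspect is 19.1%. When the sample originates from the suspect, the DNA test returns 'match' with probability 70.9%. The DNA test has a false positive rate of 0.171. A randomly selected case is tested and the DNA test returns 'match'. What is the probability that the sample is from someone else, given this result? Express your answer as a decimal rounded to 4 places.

P(¬H | E) ≈ 0.5053

Let H be the event that the sample originates from the suspect. P(H) = 0.191, so P(¬H) = 0.809. With E the 'match' result, P(E|H) = 0.709 and P(E|¬H) = 0.171.
P(E) = 0.709·0.191 + 0.171·0.809 = 0.13542 + 0.13834 = 0.27376.
By Bayes' theorem, P(H|E) = 0.13542 / 0.27376 = 0.4947. Hence P(¬H|E) = 1 − 0.4947 = 0.5053.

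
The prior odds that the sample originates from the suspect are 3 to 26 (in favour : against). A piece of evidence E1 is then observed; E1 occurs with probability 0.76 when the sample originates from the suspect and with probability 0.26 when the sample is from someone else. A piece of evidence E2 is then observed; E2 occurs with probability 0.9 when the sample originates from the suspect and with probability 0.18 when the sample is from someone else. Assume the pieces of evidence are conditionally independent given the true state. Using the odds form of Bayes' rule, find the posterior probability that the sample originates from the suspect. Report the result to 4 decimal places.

Prior odds = 3/26 = 0.11538. In log-odds, ln(0.11538) = -2.1595.
Add log likelihood ratios: ln(2.9231) + ln(5.0000) = 2.6821.
Posterior log-odds = 0.52259, so posterior odds = exp(0.52259) = 1.6864. Converting, P(H|E) = 1.6864/2.6864 = 0.6278.

Posterior probability ≈ 0.6278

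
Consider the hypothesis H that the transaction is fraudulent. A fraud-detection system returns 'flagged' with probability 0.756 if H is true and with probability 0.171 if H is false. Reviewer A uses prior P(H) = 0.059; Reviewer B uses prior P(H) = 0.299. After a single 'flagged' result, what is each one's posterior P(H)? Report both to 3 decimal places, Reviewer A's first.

Reviewer A: 0.217; Reviewer B: 0.653

The likelihood ratio for a 'flagged' result is 0.756/0.171 = 4.4211.
Reviewer A: prior odds 0.059/0.941 = 0.062699; posterior odds 0.27720; posterior probability 0.217.
Reviewer B: prior odds 0.299/0.701 = 0.42653; posterior odds 1.8857; posterior probability 0.653.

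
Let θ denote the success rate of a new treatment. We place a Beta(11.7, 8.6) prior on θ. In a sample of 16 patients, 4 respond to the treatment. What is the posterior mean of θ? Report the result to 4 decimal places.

The binomial likelihood is conjugate to the Beta prior: with 4 successes and 12 failures, the posterior is Beta(11.7+4, 8.6+12) = Beta(15.7, 20.6).
E[θ | data] = 15.7/(15.7+20.6) = 0.4325.

Posterior mean ≈ 0.4325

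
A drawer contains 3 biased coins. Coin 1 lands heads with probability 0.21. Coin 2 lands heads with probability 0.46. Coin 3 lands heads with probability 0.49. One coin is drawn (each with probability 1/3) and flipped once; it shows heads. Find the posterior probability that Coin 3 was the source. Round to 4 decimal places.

Posterior probability ≈ 0.4224

Tabulate prior·likelihood by source: [1] prior 0.333333, lik 0.21, product 0.07000; [2] prior 0.333333, lik 0.46, product 0.1533; [3] prior 0.333333, lik 0.49, product 0.1633.
Normalizing constant = 0.38667; the posterior for Coin 3 is its product over the sum, 0.1633/0.38667 = 0.4224.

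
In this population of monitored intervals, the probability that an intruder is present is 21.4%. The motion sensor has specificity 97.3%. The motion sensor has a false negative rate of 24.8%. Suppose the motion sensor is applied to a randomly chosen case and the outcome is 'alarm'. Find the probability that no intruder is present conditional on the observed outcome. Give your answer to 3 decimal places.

P(¬H | E) ≈ 0.117

Write H for 'an intruder is present'. Prior odds H:¬H = 0.214/0.786 = 0.27226. For the 'alarm' outcome, the likelihood ratio is 0.752/0.027 = 27.852.
Posterior odds = 0.27226 × 27.852 = 7.5831, so P(H|E) = 7.5831/(1+7.5831) = 0.883. Then P(¬H|E) = 1 − 0.883 = 0.117.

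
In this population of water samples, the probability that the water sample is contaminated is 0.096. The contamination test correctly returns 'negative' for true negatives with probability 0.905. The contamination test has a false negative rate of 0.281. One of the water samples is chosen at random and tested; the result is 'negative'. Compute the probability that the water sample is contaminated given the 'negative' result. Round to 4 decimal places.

Let H be the event that the water sample is contaminated. P(H) = 0.096, so P(¬H) = 0.904. With E the 'negative' result, P(E|H) = 0.281 and P(E|¬H) = 0.905.
P(E) = 0.281·0.096 + 0.905·0.904 = 0.026976 + 0.81812 = 0.84510.
By Bayes' theorem, P(H|E) = 0.026976 / 0.84510 = 0.0319.

P(H | E) ≈ 0.0319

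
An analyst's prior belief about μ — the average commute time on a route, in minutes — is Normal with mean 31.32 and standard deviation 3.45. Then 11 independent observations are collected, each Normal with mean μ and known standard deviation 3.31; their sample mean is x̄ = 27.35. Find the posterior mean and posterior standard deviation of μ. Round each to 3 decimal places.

Posterior mean ≈ 27.657; posterior SD ≈ 0.959

Prior precision 1/τ₀² = 1/3.45² = 0.0840160; data precision n/σ² = 11/3.31² = 1.00401.
Posterior precision = 0.0840160 + 1.00401 = 1.08802, giving posterior SD = 1/√1.08802 = 0.959.
Posterior mean = (0.0840160·31.32 + 1.00401·27.35) / 1.08802 = 27.657.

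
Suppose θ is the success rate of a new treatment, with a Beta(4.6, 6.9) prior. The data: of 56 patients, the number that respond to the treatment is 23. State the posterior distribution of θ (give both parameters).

Observing 23 successes and 33 failures updates Beta(4.6, 6.9) by adding the success and failure counts to the two shape parameters: α = 4.6+23 = 27.6, β = 6.9+33 = 39.9.

Posterior: Beta(27.6, 39.9)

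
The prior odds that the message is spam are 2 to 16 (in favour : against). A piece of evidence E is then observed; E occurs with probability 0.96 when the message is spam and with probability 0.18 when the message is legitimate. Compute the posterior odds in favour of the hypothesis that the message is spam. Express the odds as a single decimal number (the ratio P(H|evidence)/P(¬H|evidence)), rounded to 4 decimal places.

Posterior odds ≈ 0.6667

Prior odds = 2/16 = 0.12500. In log-odds, ln(0.12500) = -2.0794.
Add log likelihood ratio: ln(5.3333) = 1.6740.
Posterior log-odds = -0.40547, so posterior odds = exp(-0.40547) = 0.66667.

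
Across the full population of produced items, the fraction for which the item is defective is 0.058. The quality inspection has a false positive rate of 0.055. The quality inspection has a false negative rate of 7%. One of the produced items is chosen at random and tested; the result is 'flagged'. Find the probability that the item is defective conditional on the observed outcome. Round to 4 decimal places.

Write H for 'the item is defective'. Prior odds H:¬H = 0.058/0.942 = 0.061571. For the 'flagged' outcome, the likelihood ratio is 0.93/0.055 = 16.909.
Posterior odds = 0.061571 × 16.909 = 1.0411, so P(H|E) = 1.0411/(1+1.0411) = 0.5101.

P(H | E) ≈ 0.5101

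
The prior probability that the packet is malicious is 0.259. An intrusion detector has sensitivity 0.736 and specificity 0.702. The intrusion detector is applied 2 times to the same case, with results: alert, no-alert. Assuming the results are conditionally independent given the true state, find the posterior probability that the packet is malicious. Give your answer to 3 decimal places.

Posterior P(H) ≈ 0.245

Let H be the event that the packet is malicious; start with P(H) = 0.259. P('alert'|H) = 0.736, P('alert'|¬H) = 0.298.
Update on result 1 ('alert'): P(H) ← 0.736·0.2590 / (0.736·0.2590 + 0.298·0.7410) = 0.19062/0.41144 = 0.4633.
Update on result 2 ('no-alert'): P(H) ← 0.264·0.4633 / (0.264·0.4633 + 0.702·0.5367) = 0.12231/0.49907 = 0.2451.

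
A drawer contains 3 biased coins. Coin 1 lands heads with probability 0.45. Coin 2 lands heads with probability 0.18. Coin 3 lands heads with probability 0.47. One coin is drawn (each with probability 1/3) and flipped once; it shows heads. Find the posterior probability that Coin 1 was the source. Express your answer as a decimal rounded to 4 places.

P(heads|C1) = 0.45; P(heads|C2) = 0.18; P(heads|C3) = 0.47.
Prior × likelihood for each source: 0.333333·0.45=0.1500, 0.333333·0.18=0.06000, 0.333333·0.47=0.1567. Summing gives P(heads) = 0.36667.
P(Coin 1 | heads) = 0.1500 / 0.36667 = 0.4091.

Posterior probability ≈ 0.4091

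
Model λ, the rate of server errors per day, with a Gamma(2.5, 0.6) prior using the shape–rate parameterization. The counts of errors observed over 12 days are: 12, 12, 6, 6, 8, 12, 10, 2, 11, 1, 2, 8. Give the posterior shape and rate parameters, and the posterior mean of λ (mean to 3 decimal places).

Posterior: Gamma(shape=92.5, rate=12.6); mean ≈ 7.341

The Poisson likelihood adds the total count to the shape and the number of exposure periods to the rate. Here ∑xᵢ = 90 and n = 12, so shape 2.5→92.5 and rate 0.6→12.6.
E[λ | data] = 92.5/12.6 = 7.341.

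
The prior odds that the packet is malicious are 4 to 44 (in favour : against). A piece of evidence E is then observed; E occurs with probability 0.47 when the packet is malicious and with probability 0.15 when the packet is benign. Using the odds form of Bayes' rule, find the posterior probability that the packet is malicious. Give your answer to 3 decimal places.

Posterior probability ≈ 0.222

Prior odds = 4/44 = 0.090909.
Likelihood ratio for E = 0.47/0.15 = 3.1333.
Posterior odds = prior odds × LR = 0.28485.
Posterior probability = odds/(1+odds) = 0.28485/1.2848 = 0.222.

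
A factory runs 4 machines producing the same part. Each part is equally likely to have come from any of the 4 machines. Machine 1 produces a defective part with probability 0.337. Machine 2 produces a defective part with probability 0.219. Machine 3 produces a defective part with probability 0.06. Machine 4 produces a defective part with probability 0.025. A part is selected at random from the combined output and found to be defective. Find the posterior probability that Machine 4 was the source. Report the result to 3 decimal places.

Posterior probability ≈ 0.039

Tabulate prior·likelihood by source: [1] prior 0.25, lik 0.337, product 0.08425; [2] prior 0.25, lik 0.219, product 0.05475; [3] prior 0.25, lik 0.06, product 0.01500; [4] prior 0.25, lik 0.025, product 0.006250.
Normalizing constant = 0.16025; the posterior for Machine 4 is its product over the sum, 0.006250/0.16025 = 0.039.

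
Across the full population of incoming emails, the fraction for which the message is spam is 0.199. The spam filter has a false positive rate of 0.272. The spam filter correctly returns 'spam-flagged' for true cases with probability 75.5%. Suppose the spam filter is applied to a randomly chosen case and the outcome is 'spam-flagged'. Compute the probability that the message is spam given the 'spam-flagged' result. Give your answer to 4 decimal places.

Write H for 'the message is spam'. Prior odds H:¬H = 0.199/0.801 = 0.24844. For the 'spam-flagged' outcome, the likelihood ratio is 0.755/0.272 = 2.7757.
Posterior odds = 0.24844 × 2.7757 = 0.68960, so P(H|E) = 0.68960/(1+0.68960) = 0.4081.

P(H | E) ≈ 0.4081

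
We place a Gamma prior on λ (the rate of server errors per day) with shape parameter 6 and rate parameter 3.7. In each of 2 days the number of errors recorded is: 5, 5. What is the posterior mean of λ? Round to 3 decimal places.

The Poisson likelihood adds the total count to the shape and the number of exposure periods to the rate. Here ∑xᵢ = 10 and n = 2, so shape 6→16 and rate 3.7→5.7.
E[λ | data] = 16/5.7 = 2.807.

Posterior mean ≈ 2.807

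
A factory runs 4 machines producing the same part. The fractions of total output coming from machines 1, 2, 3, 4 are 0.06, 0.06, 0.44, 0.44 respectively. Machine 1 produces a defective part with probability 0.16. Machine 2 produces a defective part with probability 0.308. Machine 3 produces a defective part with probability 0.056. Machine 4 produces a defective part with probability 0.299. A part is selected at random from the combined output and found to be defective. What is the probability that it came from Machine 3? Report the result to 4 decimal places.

Posterior probability ≈ 0.1337

P(defective|M1) = 0.16; P(defective|M2) = 0.308; P(defective|M3) = 0.056; P(defective|M4) = 0.299.
Prior × likelihood for each source: 0.06·0.16=0.009600, 0.06·0.308=0.01848, 0.44·0.056=0.02464, 0.44·0.299=0.1316. Summing gives P(defective) = 0.18428.
P(Machine 3 | defective) = 0.02464 / 0.18428 = 0.1337.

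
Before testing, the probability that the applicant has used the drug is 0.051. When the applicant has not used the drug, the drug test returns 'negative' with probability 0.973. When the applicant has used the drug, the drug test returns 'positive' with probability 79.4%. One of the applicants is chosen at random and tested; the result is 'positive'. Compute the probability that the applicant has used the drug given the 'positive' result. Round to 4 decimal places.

Write H for 'the applicant has used the drug'. Prior odds H:¬H = 0.051/0.949 = 0.053741. For the 'positive' outcome, the likelihood ratio is 0.794/0.027 = 29.407.
Posterior odds = 0.053741 × 29.407 = 1.5804, so P(H|E) = 1.5804/(1+1.5804) = 0.6125.

P(H | E) ≈ 0.6125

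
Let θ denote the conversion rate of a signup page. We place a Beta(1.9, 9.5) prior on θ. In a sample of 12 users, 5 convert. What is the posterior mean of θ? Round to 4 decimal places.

Posterior mean ≈ 0.2949

Observing 5 successes and 7 failures updates Beta(1.9, 9.5) by adding the success and failure counts to the two shape parameters: α = 1.9+5 = 6.9, β = 9.5+7 = 16.5.
Posterior mean = α/(α+β) = 6.9/23.4 = 0.2949.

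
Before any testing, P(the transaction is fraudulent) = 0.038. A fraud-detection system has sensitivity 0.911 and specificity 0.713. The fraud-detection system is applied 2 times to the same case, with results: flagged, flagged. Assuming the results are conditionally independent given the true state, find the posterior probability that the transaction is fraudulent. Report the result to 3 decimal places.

Let H be the event that the transaction is fraudulent; start with P(H) = 0.038. P('flagged'|H) = 0.911, P('flagged'|¬H) = 0.287.
Update on result 1 ('flagged'): P(H) ← 0.911·0.0380 / (0.911·0.0380 + 0.287·0.9620) = 0.034618/0.31071 = 0.1114.
Update on result 2 ('flagged'): P(H) ← 0.911·0.1114 / (0.911·0.1114 + 0.287·0.8886) = 0.10150/0.35652 = 0.2847.

Posterior P(H) ≈ 0.285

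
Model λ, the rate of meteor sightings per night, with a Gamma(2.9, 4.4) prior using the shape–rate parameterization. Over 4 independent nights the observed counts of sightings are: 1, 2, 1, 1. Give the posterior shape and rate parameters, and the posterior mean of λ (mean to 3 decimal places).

The Poisson likelihood adds the total count to the shape and the number of exposure periods to the rate. Here ∑xᵢ = 5 and n = 4, so shape 2.9→7.9 and rate 4.4→8.4.
Posterior mean = shape/rate = 7.9/8.4 = 0.940.

Posterior: Gamma(shape=7.9, rate=8.4); mean ≈ 0.940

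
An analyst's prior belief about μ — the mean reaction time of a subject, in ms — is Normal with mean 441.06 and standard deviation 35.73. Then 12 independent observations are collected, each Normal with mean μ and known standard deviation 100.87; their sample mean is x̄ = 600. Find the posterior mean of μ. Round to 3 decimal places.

With known σ, the Normal prior is conjugate. Weight on the data is w = (n/σ²)/(n/σ² + 1/τ₀²) = 0.00117939/(0.00117939+0.00078331) = 0.60090.
Posterior mean = w·x̄ + (1−w)·μ₀ = 0.60090·600 + 0.39910·441.06 = 536.567.

Posterior mean ≈ 536.567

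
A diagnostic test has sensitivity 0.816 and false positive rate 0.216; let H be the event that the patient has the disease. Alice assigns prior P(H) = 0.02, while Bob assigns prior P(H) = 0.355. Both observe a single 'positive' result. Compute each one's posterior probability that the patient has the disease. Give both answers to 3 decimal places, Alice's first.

Alice: 0.072; Bob: 0.675

P('+'|H) = 0.816, P('+'|¬H) = 0.216.
Alice: numerator 0.816·0.02 = 0.016320; evidence = 0.016320+0.216·0.98 = 0.22800; posterior = 0.072.
Bob: numerator 0.816·0.355 = 0.28968; evidence = 0.28968+0.216·0.645 = 0.42900; posterior = 0.675.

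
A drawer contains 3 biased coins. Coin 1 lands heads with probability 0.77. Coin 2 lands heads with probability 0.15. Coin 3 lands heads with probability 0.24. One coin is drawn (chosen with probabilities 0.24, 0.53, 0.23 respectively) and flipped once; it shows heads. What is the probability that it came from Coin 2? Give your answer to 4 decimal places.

Tabulate prior·likelihood by source: [1] prior 0.24, lik 0.77, product 0.1848; [2] prior 0.53, lik 0.15, product 0.07950; [3] prior 0.23, lik 0.24, product 0.05520.
Normalizing constant = 0.31950; the posterior for Coin 2 is its product over the sum, 0.07950/0.31950 = 0.2488.

Posterior probability ≈ 0.2488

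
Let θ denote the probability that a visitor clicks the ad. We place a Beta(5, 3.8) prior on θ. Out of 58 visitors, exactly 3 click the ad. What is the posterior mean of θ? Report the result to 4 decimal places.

Posterior mean ≈ 0.1198

Observing 3 successes and 55 failures updates Beta(5, 3.8) by adding the success and failure counts to the two shape parameters: α = 5+3 = 8, β = 3.8+55 = 58.8.
Posterior mean = α/(α+β) = 8/66.8 = 0.1198.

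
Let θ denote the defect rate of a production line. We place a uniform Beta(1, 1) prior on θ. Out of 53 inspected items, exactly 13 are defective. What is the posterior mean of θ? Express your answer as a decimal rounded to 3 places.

Posterior mean ≈ 0.255

Observing 13 successes and 40 failures updates Beta(1, 1) by adding the success and failure counts to the two shape parameters: α = 1+13 = 14, β = 1+40 = 41.
Posterior mean = α/(α+β) = 14/55 = 0.255.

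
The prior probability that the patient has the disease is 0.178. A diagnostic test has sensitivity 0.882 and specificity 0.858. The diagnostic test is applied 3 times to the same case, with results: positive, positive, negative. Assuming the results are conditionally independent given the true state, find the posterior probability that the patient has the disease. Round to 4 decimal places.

Posterior P(H) ≈ 0.5347

With H the event that the patient has the disease, the joint likelihood of the observed sequence is P(data|H) = 0.882·0.882·0.118 = 0.091795 and P(data|¬H) = 0.142·0.142·0.858 = 0.017301.
Bayes: P(H|data) = 0.178·0.091795 / (0.178·0.091795 + 0.822·0.017301) = 0.016340/0.030561 = 0.5347.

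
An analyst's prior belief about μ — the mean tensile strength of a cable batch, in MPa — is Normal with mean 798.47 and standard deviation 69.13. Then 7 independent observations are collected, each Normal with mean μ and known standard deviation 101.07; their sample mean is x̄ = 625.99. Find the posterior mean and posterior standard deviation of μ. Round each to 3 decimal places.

Posterior mean ≈ 666.338; posterior SD ≈ 33.436

Prior precision 1/τ₀² = 1/69.13² = 0.00020925; data precision n/σ² = 7/101.07² = 0.00068526.
Posterior precision = 0.00020925 + 0.00068526 = 0.00089451, giving posterior SD = 1/√0.00089451 = 33.436.
Posterior mean = (0.00020925·798.47 + 0.00068526·625.99) / 0.00089451 = 666.338.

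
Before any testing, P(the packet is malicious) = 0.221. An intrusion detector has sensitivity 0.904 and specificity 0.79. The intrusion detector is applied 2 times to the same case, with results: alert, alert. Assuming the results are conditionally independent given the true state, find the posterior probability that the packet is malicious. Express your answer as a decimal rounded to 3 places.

With H the event that the packet is malicious, the joint likelihood of the observed sequence is P(data|H) = 0.904·0.904 = 0.81722 and P(data|¬H) = 0.21·0.21 = 0.044100.
Bayes: P(H|data) = 0.221·0.81722 / (0.221·0.81722 + 0.779·0.044100) = 0.18060/0.21496 = 0.8402.

Posterior P(H) ≈ 0.840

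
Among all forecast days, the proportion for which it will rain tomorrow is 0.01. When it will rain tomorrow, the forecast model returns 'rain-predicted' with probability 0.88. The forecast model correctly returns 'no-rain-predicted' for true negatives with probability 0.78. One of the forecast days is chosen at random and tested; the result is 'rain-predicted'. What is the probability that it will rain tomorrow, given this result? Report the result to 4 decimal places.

P(H | E) ≈ 0.0388

Write H for 'it will rain tomorrow'. Prior odds H:¬H = 0.01/0.99 = 0.010101. For the 'rain-predicted' outcome, the likelihood ratio is 0.88/0.22 = 4.0000.
Posterior odds = 0.010101 × 4.0000 = 0.040404, so P(H|E) = 0.040404/(1+0.040404) = 0.0388.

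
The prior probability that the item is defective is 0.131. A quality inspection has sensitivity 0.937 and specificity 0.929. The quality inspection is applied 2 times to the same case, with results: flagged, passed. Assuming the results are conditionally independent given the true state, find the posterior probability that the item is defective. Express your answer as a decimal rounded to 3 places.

Posterior P(H) ≈ 0.119

With H the event that the item is defective, the joint likelihood of the observed sequence is P(data|H) = 0.937·0.063 = 0.059031 and P(data|¬H) = 0.071·0.929 = 0.065959.
Bayes: P(H|data) = 0.131·0.059031 / (0.131·0.059031 + 0.869·0.065959) = 0.0077331/0.065051 = 0.1189.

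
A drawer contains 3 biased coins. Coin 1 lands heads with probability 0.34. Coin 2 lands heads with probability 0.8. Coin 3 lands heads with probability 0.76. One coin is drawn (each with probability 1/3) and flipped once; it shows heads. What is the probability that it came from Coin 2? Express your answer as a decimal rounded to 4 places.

Posterior probability ≈ 0.4211

Tabulate prior·likelihood by source: [1] prior 0.333333, lik 0.34, product 0.1133; [2] prior 0.333333, lik 0.8, product 0.2667; [3] prior 0.333333, lik 0.76, product 0.2533.
Normalizing constant = 0.63333; the posterior for Coin 2 is its product over the sum, 0.2667/0.63333 = 0.4211.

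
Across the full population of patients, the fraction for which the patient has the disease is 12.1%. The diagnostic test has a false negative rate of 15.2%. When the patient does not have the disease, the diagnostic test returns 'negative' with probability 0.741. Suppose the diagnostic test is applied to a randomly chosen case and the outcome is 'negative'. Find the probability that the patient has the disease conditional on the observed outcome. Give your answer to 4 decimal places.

Let H be the event that the patient has the disease. P(H) = 0.121, so P(¬H) = 0.879. With E the 'negative' result, P(E|H) = 0.152 and P(E|¬H) = 0.741.
P(E) = 0.152·0.121 + 0.741·0.879 = 0.018392 + 0.65134 = 0.66973.
By Bayes' theorem, P(H|E) = 0.018392 / 0.66973 = 0.0275.

P(H | E) ≈ 0.0275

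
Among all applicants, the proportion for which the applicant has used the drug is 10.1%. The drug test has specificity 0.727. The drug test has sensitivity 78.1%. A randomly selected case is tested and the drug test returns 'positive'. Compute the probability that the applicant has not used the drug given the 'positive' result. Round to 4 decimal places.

P(¬H | E) ≈ 0.7568

Write H for 'the applicant has used the drug'. Prior odds H:¬H = 0.101/0.899 = 0.11235. For the 'positive' outcome, the likelihood ratio is 0.781/0.273 = 2.8608.
Posterior odds = 0.11235 × 2.8608 = 0.32140, so P(H|E) = 0.32140/(1+0.32140) = 0.2432. Then P(¬H|E) = 1 − 0.2432 = 0.7568.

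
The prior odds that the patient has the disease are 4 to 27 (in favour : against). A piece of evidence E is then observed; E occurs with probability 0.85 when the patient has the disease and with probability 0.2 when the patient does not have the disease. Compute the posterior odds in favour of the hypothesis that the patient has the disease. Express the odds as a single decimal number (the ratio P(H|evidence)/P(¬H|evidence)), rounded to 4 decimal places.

Posterior odds ≈ 0.6296

Prior odds = 4/27 = 0.14815.
Likelihood ratio for E = 0.85/0.2 = 4.2500.
Posterior odds = prior odds × LR = 0.62963.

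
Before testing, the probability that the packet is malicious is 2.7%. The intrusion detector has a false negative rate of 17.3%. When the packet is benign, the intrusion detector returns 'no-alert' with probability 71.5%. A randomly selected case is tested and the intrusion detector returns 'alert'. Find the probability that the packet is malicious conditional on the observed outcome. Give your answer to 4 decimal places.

Write H for 'the packet is malicious'. Prior odds H:¬H = 0.027/0.973 = 0.027749. For the 'alert' outcome, the likelihood ratio is 0.827/0.285 = 2.9018.
Posterior odds = 0.027749 × 2.9018 = 0.080521, so P(H|E) = 0.080521/(1+0.080521) = 0.0745.

P(H | E) ≈ 0.0745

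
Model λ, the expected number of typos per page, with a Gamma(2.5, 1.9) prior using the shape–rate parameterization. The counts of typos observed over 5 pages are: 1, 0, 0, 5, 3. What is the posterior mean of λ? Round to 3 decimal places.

Total count ∑xᵢ = 9 over n = 5 pages.
Gamma is conjugate to the Poisson likelihood: posterior is Gamma(shape = 2.5+9 = 11.5, rate = 1.9+5 = 6.9).
Posterior mean = shape/rate = 11.5/6.9 = 1.667.

Posterior mean ≈ 1.667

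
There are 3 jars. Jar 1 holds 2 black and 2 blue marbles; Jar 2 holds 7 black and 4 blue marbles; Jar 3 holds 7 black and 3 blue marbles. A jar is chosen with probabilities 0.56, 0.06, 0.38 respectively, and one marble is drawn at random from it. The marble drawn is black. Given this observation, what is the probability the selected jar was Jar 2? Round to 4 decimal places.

Posterior probability ≈ 0.0654

P(black|Jar 1) = 0.5; P(black|Jar 2) = 0.6364; P(black|Jar 3) = 0.7.
Prior × likelihood for each source: 0.56·0.5=0.2800, 0.06·0.6364=0.03818, 0.38·0.7=0.2660. Summing gives P(black) = 0.58418.
P(Jar 2 | black) = 0.03818 / 0.58418 = 0.0654.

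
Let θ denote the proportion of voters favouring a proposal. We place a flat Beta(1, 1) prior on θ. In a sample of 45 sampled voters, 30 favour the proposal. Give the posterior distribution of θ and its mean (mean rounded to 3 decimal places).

Posterior: Beta(31, 16); mean ≈ 0.660

Observing 30 successes and 15 failures updates Beta(1, 1) by adding the success and failure counts to the two shape parameters: α = 1+30 = 31, β = 1+15 = 16.
E[θ | data] = 31/(31+16) = 0.660.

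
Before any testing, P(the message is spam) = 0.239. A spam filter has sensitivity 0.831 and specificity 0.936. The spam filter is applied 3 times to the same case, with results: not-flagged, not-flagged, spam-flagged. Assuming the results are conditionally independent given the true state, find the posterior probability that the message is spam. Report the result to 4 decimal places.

With H the event that the message is spam, the joint likelihood of the observed sequence is P(data|H) = 0.169·0.169·0.831 = 0.023734 and P(data|¬H) = 0.936·0.936·0.064 = 0.056070.
Bayes: P(H|data) = 0.239·0.023734 / (0.239·0.023734 + 0.761·0.056070) = 0.0056725/0.048342 = 0.1173.

Posterior P(H) ≈ 0.1173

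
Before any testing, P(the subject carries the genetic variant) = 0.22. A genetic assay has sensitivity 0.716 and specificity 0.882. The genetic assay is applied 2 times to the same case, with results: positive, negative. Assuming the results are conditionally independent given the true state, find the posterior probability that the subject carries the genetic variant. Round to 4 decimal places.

With H the event that the subject carries the genetic variant, the joint likelihood of the observed sequence is P(data|H) = 0.716·0.284 = 0.20334 and P(data|¬H) = 0.118·0.882 = 0.10408.
Bayes: P(H|data) = 0.22·0.20334 / (0.22·0.20334 + 0.78·0.10408) = 0.044736/0.12591 = 0.3553.

Posterior P(H) ≈ 0.3553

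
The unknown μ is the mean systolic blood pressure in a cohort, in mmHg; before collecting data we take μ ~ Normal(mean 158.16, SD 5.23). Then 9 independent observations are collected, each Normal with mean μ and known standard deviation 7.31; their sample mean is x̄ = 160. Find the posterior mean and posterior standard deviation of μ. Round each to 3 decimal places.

Prior precision 1/τ₀² = 1/5.23² = 0.0365592; data precision n/σ² = 9/7.31² = 0.168425.
Posterior precision = 0.0365592 + 0.168425 = 0.204985, giving posterior SD = 1/√0.204985 = 2.209.
Posterior mean = (0.0365592·158.16 + 0.168425·160) / 0.204985 = 159.672.

Posterior mean ≈ 159.672; posterior SD ≈ 2.209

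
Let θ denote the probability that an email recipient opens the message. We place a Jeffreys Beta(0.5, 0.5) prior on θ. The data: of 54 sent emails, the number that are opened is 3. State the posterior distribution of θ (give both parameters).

Posterior: Beta(3.5, 51.5)

Observing 3 successes and 51 failures updates Beta(0.5, 0.5) by adding the success and failure counts to the two shape parameters: α = 0.5+3 = 3.5, β = 0.5+51 = 51.5.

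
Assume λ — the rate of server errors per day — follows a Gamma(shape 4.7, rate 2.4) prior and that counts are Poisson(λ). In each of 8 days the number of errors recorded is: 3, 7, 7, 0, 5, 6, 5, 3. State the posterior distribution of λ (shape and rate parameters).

Total count ∑xᵢ = 36 over n = 8 days.
Gamma is conjugate to the Poisson likelihood: posterior is Gamma(shape = 4.7+36 = 40.7, rate = 2.4+8 = 10.4).

Posterior: Gamma(shape=40.7, rate=10.4)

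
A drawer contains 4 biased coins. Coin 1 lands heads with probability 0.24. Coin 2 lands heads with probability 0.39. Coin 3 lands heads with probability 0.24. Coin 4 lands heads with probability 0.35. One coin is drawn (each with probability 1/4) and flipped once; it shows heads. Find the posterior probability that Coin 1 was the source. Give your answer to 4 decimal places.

Tabulate prior·likelihood by source: [1] prior 0.25, lik 0.24, product 0.06000; [2] prior 0.25, lik 0.39, product 0.09750; [3] prior 0.25, lik 0.24, product 0.06000; [4] prior 0.25, lik 0.35, product 0.08750.
Normalizing constant = 0.30500; the posterior for Coin 1 is its product over the sum, 0.06000/0.30500 = 0.1967.

Posterior probability ≈ 0.1967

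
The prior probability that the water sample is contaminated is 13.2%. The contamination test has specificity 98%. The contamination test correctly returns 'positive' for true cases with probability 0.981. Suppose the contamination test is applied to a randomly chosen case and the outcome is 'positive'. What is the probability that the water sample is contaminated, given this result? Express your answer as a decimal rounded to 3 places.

P(H | E) ≈ 0.882

Write H for 'the water sample is contaminated'. Prior odds H:¬H = 0.132/0.868 = 0.15207. For the 'positive' outcome, the likelihood ratio is 0.981/0.02 = 49.050.
Posterior odds = 0.15207 × 49.050 = 7.4592, so P(H|E) = 7.4592/(1+7.4592) = 0.882.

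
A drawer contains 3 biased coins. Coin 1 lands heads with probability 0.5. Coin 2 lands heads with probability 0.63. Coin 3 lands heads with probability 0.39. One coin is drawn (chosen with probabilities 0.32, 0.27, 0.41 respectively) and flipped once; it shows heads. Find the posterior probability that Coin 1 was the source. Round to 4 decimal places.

Posterior probability ≈ 0.3265

Tabulate prior·likelihood by source: [1] prior 0.32, lik 0.5, product 0.1600; [2] prior 0.27, lik 0.63, product 0.1701; [3] prior 0.41, lik 0.39, product 0.1599.
Normalizing constant = 0.49000; the posterior for Coin 1 is its product over the sum, 0.1600/0.49000 = 0.3265.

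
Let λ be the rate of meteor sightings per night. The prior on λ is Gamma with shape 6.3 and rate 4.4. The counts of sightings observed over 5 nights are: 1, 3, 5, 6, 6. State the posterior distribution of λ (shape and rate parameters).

Total count ∑xᵢ = 21 over n = 5 nights.
Gamma is conjugate to the Poisson likelihood: posterior is Gamma(shape = 6.3+21 = 27.3, rate = 4.4+5 = 9.4).

Posterior: Gamma(shape=27.3, rate=9.4)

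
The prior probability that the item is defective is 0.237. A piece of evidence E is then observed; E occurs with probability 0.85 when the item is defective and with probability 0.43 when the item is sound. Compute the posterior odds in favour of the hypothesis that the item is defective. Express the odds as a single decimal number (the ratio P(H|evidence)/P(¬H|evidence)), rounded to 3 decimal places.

Prior odds = 0.237/(1−0.237) = 0.31062. In log-odds, ln(0.31062) = -1.1692.
Add log likelihood ratio: ln(1.9767) = 0.68145.
Posterior log-odds = -0.48775, so posterior odds = exp(-0.48775) = 0.61401.

Posterior odds ≈ 0.614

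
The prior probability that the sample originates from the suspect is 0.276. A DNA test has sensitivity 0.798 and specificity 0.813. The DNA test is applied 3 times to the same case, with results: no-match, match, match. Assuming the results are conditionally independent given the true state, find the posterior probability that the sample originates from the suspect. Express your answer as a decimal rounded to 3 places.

Let H be the event that the sample originates from the suspect; start with P(H) = 0.276. P('match'|H) = 0.798, P('match'|¬H) = 0.187.
Update on result 1 ('no-match'): P(H) ← 0.202·0.2760 / (0.202·0.2760 + 0.813·0.7240) = 0.055752/0.64436 = 0.0865.
Update on result 2 ('match'): P(H) ← 0.798·0.0865 / (0.798·0.0865 + 0.187·0.9135) = 0.069045/0.23987 = 0.2878.
Update on result 3 ('match'): P(H) ← 0.798·0.2878 / (0.798·0.2878 + 0.187·0.7122) = 0.22970/0.36288 = 0.6330.

Posterior P(H) ≈ 0.633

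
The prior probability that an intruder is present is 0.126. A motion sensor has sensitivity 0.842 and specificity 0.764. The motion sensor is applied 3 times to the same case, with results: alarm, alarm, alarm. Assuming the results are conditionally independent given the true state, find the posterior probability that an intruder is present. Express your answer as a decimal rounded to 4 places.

Let H be the event that an intruder is present; start with P(H) = 0.126. P('alarm'|H) = 0.842, P('alarm'|¬H) = 0.236.
Update on result 1 ('alarm'): P(H) ← 0.842·0.1260 / (0.842·0.1260 + 0.236·0.8740) = 0.10609/0.31236 = 0.3397.
Update on result 2 ('alarm'): P(H) ← 0.842·0.3397 / (0.842·0.3397 + 0.236·0.6603) = 0.28599/0.44183 = 0.6473.
Update on result 3 ('alarm'): P(H) ← 0.842·0.6473 / (0.842·0.6473 + 0.236·0.3527) = 0.54501/0.62825 = 0.8675.

Posterior P(H) ≈ 0.8675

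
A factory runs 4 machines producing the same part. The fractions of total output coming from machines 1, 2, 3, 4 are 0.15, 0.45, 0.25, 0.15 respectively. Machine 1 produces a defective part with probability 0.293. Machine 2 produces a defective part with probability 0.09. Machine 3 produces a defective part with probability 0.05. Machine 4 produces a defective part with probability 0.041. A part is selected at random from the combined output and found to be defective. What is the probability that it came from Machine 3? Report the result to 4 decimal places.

P(defective|M1) = 0.293; P(defective|M2) = 0.09; P(defective|M3) = 0.05; P(defective|M4) = 0.041.
Prior × likelihood for each source: 0.15·0.293=0.04395, 0.45·0.09=0.04050, 0.25·0.05=0.01250, 0.15·0.041=0.006150. Summing gives P(defective) = 0.10310.
P(Machine 3 | defective) = 0.01250 / 0.10310 = 0.1212.

Posterior probability ≈ 0.1212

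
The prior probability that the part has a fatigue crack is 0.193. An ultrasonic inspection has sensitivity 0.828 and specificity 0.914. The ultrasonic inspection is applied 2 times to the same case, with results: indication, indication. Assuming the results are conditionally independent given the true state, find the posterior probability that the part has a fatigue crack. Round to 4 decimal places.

Let H be the event that the part has a fatigue crack; start with P(H) = 0.193. P('indication'|H) = 0.828, P('indication'|¬H) = 0.086.
Update on result 1 ('indication'): P(H) ← 0.828·0.1930 / (0.828·0.1930 + 0.086·0.8070) = 0.15980/0.22921 = 0.6972.
Update on result 2 ('indication'): P(H) ← 0.828·0.6972 / (0.828·0.6972 + 0.086·0.3028) = 0.57729/0.60333 = 0.9568.

Posterior P(H) ≈ 0.9568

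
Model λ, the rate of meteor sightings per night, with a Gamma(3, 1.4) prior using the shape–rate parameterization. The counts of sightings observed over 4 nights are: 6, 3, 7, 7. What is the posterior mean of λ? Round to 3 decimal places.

Total count ∑xᵢ = 23 over n = 4 nights.
Gamma is conjugate to the Poisson likelihood: posterior is Gamma(shape = 3+23 = 26, rate = 1.4+4 = 5.4).
Posterior mean = shape/rate = 26/5.4 = 4.815.

Posterior mean ≈ 4.815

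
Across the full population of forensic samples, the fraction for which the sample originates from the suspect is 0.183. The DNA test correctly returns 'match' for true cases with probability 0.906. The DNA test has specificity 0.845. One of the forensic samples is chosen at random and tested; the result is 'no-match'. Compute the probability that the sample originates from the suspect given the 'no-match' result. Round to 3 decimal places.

P(H | E) ≈ 0.024

Write H for 'the sample originates from the suspect'. Prior odds H:¬H = 0.183/0.817 = 0.22399. For the 'no-match' outcome, the likelihood ratio is 0.094/0.845 = 0.11124.
Posterior odds = 0.22399 × 0.11124 = 0.024917, so P(H|E) = 0.024917/(1+0.024917) = 0.024.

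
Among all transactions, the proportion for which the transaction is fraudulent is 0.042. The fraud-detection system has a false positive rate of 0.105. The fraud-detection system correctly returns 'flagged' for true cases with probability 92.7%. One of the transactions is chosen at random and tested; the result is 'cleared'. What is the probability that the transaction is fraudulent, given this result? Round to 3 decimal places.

Write H for 'the transaction is fraudulent'. Prior odds H:¬H = 0.042/0.958 = 0.043841. For the 'cleared' outcome, the likelihood ratio is 0.073/0.895 = 0.081564.
Posterior odds = 0.043841 × 0.081564 = 0.0035759, so P(H|E) = 0.0035759/(1+0.0035759) = 0.004.

P(H | E) ≈ 0.004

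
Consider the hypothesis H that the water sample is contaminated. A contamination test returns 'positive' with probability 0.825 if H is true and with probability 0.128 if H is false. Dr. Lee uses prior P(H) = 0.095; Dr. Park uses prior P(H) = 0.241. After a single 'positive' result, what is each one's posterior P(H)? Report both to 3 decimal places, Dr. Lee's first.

P('+'|H) = 0.825, P('+'|¬H) = 0.128.
Dr. Lee: numerator 0.825·0.095 = 0.078375; evidence = 0.078375+0.128·0.905 = 0.19422; posterior = 0.404.
Dr. Park: numerator 0.825·0.241 = 0.19882; evidence = 0.19882+0.128·0.759 = 0.29598; posterior = 0.672.

Dr. Lee: 0.404; Dr. Park: 0.672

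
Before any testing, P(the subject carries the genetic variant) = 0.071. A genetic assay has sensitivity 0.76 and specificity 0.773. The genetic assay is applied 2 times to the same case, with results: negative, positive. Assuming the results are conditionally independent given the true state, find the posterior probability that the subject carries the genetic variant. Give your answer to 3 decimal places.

With H the event that the subject carries the genetic variant, the joint likelihood of the observed sequence is P(data|H) = 0.24·0.76 = 0.18240 and P(data|¬H) = 0.773·0.227 = 0.17547.
Bayes: P(H|data) = 0.071·0.18240 / (0.071·0.18240 + 0.929·0.17547) = 0.012950/0.17596 = 0.0736.

Posterior P(H) ≈ 0.074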